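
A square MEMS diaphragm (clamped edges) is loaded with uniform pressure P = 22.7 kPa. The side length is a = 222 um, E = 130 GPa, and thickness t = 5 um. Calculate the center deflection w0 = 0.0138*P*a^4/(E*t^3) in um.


Step 1: Convert pressure to compatible units (E is in GPa, so P in GPa).
P = 22.7 kPa = 22.7e-6 GPa
Step 2: Compute numerator: 0.0138 * P * a^4.
a^4 = 222^4 = 2428912656
numerator = 0.0138 * 22.7e-6 * 2428912656 = 7.6088e+02
Step 3: Compute denominator: E * t^3 = 130 * 5^3 = 16250
Step 4: w0 = numerator / denominator = 7.6088e+02 / 16250 = 0.0468 um


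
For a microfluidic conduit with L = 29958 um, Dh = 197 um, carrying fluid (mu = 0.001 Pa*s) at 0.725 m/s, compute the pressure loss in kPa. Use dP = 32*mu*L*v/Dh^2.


Step 1: Convert to SI: L = 29958e-6 m, Dh = 197e-6 m
Step 2: dP = 32 * 0.001 * 29958e-6 * 0.725 / (197e-6)^2
Step 3: dP = 17908.88 Pa
Step 4: Convert to kPa: dP = 17.91 kPa


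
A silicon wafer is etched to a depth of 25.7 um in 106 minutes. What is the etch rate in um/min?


Step 1: Etch rate = depth / time
Step 2: rate = 25.7 / 106
rate = 0.242 um/min


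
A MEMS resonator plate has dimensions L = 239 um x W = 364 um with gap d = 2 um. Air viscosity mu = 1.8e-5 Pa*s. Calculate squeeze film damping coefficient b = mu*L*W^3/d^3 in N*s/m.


Step 1: Convert to SI.
L = 239e-6 m, W = 364e-6 m, d = 2e-6 m
Step 2: W^3 = (364e-6)^3 = 4.82e-11 m^3
Step 3: d^3 = (2e-6)^3 = 8.00e-18 m^3
Step 4: b = 1.8e-5 * 239e-6 * 4.82e-11 / 8.00e-18
b = 2.59e-02 N*s/m


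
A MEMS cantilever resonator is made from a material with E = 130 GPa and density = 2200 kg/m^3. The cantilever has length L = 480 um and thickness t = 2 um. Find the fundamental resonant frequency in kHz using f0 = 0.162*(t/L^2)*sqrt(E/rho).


Step 1: Convert units to SI.
t_SI = 2e-6 m, L_SI = 480e-6 m
Step 2: Calculate sqrt(E/rho).
sqrt(130e9 / 2200) = 7687.06 m/s
Step 3: Compute f0.
f0 = 0.162 * 2e-6 / (480e-6)^2 * 7687.06 = 10809.9 Hz = 10.81 kHz


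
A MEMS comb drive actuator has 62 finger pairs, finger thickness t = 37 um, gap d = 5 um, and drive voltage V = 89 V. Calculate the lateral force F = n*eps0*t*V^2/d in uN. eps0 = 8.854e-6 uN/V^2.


Step 1: Parameters: n=62, eps0=8.854e-6 uN/V^2, t=37 um, V=89 V, d=5 um
Step 2: V^2 = 7921
Step 3: F = 62 * 8.854e-6 * 37 * 7921 / 5
F = 32.177 uN


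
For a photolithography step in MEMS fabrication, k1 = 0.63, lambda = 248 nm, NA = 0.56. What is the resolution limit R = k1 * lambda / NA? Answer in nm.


Step 1: Identify values: k1 = 0.63, lambda = 248 nm, NA = 0.56
Step 2: R = k1 * lambda / NA
R = 0.63 * 248 / 0.56
R = 279.0 nm


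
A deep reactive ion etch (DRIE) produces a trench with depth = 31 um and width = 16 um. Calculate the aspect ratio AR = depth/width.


Step 1: AR = depth / width
Step 2: AR = 31 / 16
AR = 1.9


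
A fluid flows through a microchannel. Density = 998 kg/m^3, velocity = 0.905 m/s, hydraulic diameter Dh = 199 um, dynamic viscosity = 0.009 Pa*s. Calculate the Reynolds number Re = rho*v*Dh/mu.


Step 1: Convert Dh to meters: Dh = 199e-6 m
Step 2: Re = rho * v * Dh / mu
Re = 998 * 0.905 * 199e-6 / 0.009
Re = 19.971


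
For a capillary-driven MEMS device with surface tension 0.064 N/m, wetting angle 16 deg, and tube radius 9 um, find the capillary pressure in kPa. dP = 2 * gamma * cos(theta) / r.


Step 1: cos(16 deg) = 0.9613
Step 2: Convert r to m: r = 9e-6 m
Step 3: dP = 2 * 0.064 * 0.9613 / 9e-6 = 13671.8 Pa
Step 4: Convert Pa to kPa (divide by 1000).
dP = 13.67 kPa


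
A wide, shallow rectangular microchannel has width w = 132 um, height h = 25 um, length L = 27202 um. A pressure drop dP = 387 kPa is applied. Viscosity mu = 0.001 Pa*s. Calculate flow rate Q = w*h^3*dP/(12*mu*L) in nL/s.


Step 1: Convert all dimensions to SI (meters).
w = 132e-6 m, h = 25e-6 m, L = 27202e-6 m, dP = 387e3 Pa
Step 2: Q = w * h^3 * dP / (12 * mu * L)
Q = 132e-6 * (25e-6)^3 * 387e3 / (12 * 0.001 * 27202e-6) = 2.44524759e-09 m^3/s
Step 3: Convert Q from m^3/s to nL/s (1 m^3 = 1e12 nL, so multiply by 1e12).
Q = 2445.248 nL/s


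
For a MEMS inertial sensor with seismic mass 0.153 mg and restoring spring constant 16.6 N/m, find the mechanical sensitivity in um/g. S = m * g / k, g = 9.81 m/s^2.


Step 1: Convert mass: m = 0.153 mg = 1.53e-07 kg
Step 2: S = m * g / k = 1.53e-07 * 9.81 / 16.6
Step 3: S = 9.04e-08 m/g
Step 4: Convert to um/g: S = 0.09 um/g


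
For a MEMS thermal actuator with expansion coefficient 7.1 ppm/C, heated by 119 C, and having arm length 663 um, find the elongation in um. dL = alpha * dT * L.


Step 1: Convert CTE: alpha = 7.1 ppm/C = 7.1e-6 /C
Step 2: dL = 7.1e-6 * 119 * 663
dL = 0.5602 um


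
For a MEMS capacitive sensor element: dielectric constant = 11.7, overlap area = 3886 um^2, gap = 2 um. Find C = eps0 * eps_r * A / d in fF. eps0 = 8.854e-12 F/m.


Step 1: Convert area to m^2: A = 3886e-12 m^2
Step 2: Convert gap to m: d = 2e-6 m
Step 3: C = eps0 * eps_r * A / d
C = 8.854e-12 * 11.7 * 3886e-12 / 2e-6
Step 4: Convert to fF (multiply by 1e15).
C = 201.28 fF


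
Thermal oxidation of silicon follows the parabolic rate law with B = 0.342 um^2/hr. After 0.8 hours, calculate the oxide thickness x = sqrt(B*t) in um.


Step 1: Compute B*t = 0.342 * 0.8 = 0.2736
Step 2: x = sqrt(0.2736)
x = 0.523 um


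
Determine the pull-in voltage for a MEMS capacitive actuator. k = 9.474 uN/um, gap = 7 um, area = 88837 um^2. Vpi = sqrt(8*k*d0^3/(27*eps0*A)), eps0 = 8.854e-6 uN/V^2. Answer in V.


Step 1: Compute numerator: 8 * k * d0^3 = 8 * 9.474 * 7^3 = 25996.656
Step 2: Compute denominator: 27 * eps0 * A = 27 * 8.854e-6 * 88837 = 21.237196
Step 3: Vpi = sqrt(25996.656 / 21.237196)
Vpi = 34.99 V


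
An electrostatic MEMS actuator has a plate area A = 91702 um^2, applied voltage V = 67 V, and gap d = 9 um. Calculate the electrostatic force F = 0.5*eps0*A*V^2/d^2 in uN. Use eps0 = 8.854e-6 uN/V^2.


Step 1: Identify parameters.
eps0 = 8.854e-6 uN/V^2, A = 91702 um^2, V = 67 V, d = 9 um
Step 2: Compute V^2 = 67^2 = 4489
Step 3: Compute d^2 = 9^2 = 81
Step 4: F = 0.5 * 8.854e-6 * 91702 * 4489 / 81
F = 22.498 uN


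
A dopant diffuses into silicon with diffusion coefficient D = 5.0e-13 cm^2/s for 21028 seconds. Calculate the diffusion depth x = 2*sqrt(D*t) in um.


Step 1: Compute D*t = 5.0e-13 * 21028 = 1.0514e-08 cm^2
Step 2: sqrt(D*t) = 1.02538e-04 cm
Step 3: x = 2 * 1.02538e-04 cm = 2.05076e-04 cm
Step 4: Convert to um (1 cm = 1e4 um): x = 2.051 um


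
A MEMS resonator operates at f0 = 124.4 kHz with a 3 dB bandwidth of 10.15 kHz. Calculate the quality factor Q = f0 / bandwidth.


Step 1: Q = f0 / bandwidth
Step 2: Q = 124.4 / 10.15
Q = 12.3


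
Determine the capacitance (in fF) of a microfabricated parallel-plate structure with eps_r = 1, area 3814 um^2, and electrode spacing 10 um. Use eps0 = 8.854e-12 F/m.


Step 1: Convert area to m^2: A = 3814e-12 m^2
Step 2: Convert gap to m: d = 10e-6 m
Step 3: C = eps0 * eps_r * A / d
C = 8.854e-12 * 1 * 3814e-12 / 10e-6
Step 4: Convert to fF (multiply by 1e15).
C = 3.38 fF


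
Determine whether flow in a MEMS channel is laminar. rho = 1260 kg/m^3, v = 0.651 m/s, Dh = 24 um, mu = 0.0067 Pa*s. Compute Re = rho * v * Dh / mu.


Step 1: Convert Dh to meters: Dh = 24e-6 m
Step 2: Re = rho * v * Dh / mu
Re = 1260 * 0.651 * 24e-6 / 0.0067
Re = 2.938
Since Re = 2.938 is below ~2300, the flow is laminar.


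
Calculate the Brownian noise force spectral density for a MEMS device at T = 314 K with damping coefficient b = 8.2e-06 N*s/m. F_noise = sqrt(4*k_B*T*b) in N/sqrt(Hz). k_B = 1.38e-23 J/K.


Step 1: Compute 4 * k_B * T * b
= 4 * 1.38e-23 * 314 * 8.2e-06
= 1.4213e-25 N^2/Hz
Step 2: F_noise = sqrt(1.4213e-25)
F_noise = 3.77e-13 N/sqrt(Hz)


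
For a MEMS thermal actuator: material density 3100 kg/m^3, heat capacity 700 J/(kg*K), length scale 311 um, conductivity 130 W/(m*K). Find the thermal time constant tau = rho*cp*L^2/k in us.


Step 1: Convert L to m: L = 311e-6 m
Step 2: L^2 = (311e-6)^2 = 9.6721e-08 m^2
Step 3: tau = 3100 * 700 * 9.6721e-08 / 130 = 1.61449669e-03 s
Step 4: Convert to microseconds (multiply by 1e6).
tau = 1614.497 us


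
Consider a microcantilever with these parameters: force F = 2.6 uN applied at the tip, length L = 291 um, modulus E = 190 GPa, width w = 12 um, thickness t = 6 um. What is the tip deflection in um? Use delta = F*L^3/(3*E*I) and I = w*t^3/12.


Step 1: Calculate the second moment of area.
I = w * t^3 / 12 = 12 * 6^3 / 12 = 216.0 um^4
Step 2: Convert E to consistent units (1 GPa = 1000 uN/um^2).
E = 190 GPa = 190000 uN/um^2
Step 3: Calculate tip deflection.
delta = F * L^3 / (3 * E * I)
delta = 2.6 * 291^3 / (3 * 190000 * 216.0)
delta = 0.5204 um


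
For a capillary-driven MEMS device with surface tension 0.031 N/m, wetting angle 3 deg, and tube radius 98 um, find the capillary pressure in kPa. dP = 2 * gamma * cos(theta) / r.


Step 1: cos(3 deg) = 0.9986
Step 2: Convert r to m: r = 98e-6 m
Step 3: dP = 2 * 0.031 * 0.9986 / 98e-6 = 631.8 Pa
Step 4: Convert Pa to kPa (divide by 1000).
dP = 0.63 kPa


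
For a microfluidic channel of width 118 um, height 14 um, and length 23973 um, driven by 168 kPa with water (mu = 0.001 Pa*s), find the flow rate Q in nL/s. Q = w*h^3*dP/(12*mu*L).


Step 1: Convert all dimensions to SI (meters).
w = 118e-6 m, h = 14e-6 m, L = 23973e-6 m, dP = 168e3 Pa
Step 2: Q = w * h^3 * dP / (12 * mu * L)
Q = 118e-6 * (14e-6)^3 * 168e3 / (12 * 0.001 * 23973e-6) = 1.8909139e-10 m^3/s
Step 3: Convert Q from m^3/s to nL/s (1 m^3 = 1e12 nL, so multiply by 1e12).
Q = 189.091 nL/s


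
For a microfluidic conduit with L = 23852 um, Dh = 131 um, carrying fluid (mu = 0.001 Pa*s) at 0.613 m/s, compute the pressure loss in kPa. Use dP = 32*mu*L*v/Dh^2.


Step 1: Convert to SI: L = 23852e-6 m, Dh = 131e-6 m
Step 2: dP = 32 * 0.001 * 23852e-6 * 0.613 / (131e-6)^2
Step 3: dP = 27264.19 Pa
Step 4: Convert to kPa: dP = 27.26 kPa


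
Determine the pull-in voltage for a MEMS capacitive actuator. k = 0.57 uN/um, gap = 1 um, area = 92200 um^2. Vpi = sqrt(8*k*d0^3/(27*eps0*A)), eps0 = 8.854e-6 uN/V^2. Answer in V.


Step 1: Compute numerator: 8 * k * d0^3 = 8 * 0.57 * 1^3 = 4.56
Step 2: Compute denominator: 27 * eps0 * A = 27 * 8.854e-6 * 92200 = 22.041148
Step 3: Vpi = sqrt(4.56 / 22.041148)
Vpi = 0.45 V


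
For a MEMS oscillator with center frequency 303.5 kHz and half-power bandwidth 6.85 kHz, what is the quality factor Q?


Step 1: Q = f0 / bandwidth
Step 2: Q = 303.5 / 6.85
Q = 44.3


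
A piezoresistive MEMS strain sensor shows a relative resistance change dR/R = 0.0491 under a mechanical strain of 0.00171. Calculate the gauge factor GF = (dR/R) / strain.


Step 1: Identify values.
dR/R = 0.0491, strain = 0.00171
Step 2: GF = (dR/R) / strain = 0.0491 / 0.00171
GF = 28.7


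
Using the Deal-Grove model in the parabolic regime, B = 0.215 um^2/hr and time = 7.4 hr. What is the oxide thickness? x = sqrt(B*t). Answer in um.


Step 1: Compute B*t = 0.215 * 7.4 = 1.591
Step 2: x = sqrt(1.591)
x = 1.261 um


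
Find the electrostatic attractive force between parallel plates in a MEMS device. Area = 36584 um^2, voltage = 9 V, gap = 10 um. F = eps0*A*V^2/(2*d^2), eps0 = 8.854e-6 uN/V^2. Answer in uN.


Step 1: Identify parameters.
eps0 = 8.854e-6 uN/V^2, A = 36584 um^2, V = 9 V, d = 10 um
Step 2: Compute V^2 = 9^2 = 81
Step 3: Compute d^2 = 10^2 = 100
Step 4: F = 0.5 * 8.854e-6 * 36584 * 81 / 100
F = 0.131 uN


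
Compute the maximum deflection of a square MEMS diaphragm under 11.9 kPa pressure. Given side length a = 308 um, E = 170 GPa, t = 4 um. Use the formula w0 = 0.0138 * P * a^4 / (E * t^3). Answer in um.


Step 1: Convert pressure to compatible units (E is in GPa, so P in GPa).
P = 11.9 kPa = 11.9e-6 GPa
Step 2: Compute numerator: 0.0138 * P * a^4.
a^4 = 308^4 = 8999178496
numerator = 0.0138 * 11.9e-6 * 8999178496 = 1.47785e+03
Step 3: Compute denominator: E * t^3 = 170 * 4^3 = 10880
Step 4: w0 = numerator / denominator = 1.47785e+03 / 10880 = 0.1358 um


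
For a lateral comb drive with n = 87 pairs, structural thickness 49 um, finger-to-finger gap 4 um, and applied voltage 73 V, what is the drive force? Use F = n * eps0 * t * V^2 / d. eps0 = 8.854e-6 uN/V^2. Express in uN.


Step 1: Parameters: n=87, eps0=8.854e-6 uN/V^2, t=49 um, V=73 V, d=4 um
Step 2: V^2 = 5329
Step 3: F = 87 * 8.854e-6 * 49 * 5329 / 4
F = 50.285 uN


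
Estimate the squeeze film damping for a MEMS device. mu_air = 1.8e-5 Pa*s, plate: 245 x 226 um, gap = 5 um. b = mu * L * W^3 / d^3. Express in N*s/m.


Step 1: Convert to SI.
L = 245e-6 m, W = 226e-6 m, d = 5e-6 m
Step 2: W^3 = (226e-6)^3 = 1.15e-11 m^3
Step 3: d^3 = (5e-6)^3 = 1.25e-16 m^3
Step 4: b = 1.8e-5 * 245e-6 * 1.15e-11 / 1.25e-16
b = 4.07e-04 N*s/m


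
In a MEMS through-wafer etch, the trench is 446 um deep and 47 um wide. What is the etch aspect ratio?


Step 1: AR = depth / width
Step 2: AR = 446 / 47
AR = 9.5


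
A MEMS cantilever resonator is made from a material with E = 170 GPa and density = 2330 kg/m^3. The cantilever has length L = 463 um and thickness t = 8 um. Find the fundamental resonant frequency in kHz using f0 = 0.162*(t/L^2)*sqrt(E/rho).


Step 1: Convert units to SI.
t_SI = 8e-6 m, L_SI = 463e-6 m
Step 2: Calculate sqrt(E/rho).
sqrt(170e9 / 2330) = 8541.74 m/s
Step 3: Compute f0.
f0 = 0.162 * 8e-6 / (463e-6)^2 * 8541.74 = 51640.4 Hz = 51.64 kHz


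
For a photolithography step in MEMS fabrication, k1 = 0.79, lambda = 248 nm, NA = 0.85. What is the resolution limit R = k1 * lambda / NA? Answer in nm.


Step 1: Identify values: k1 = 0.79, lambda = 248 nm, NA = 0.85
Step 2: R = k1 * lambda / NA
R = 0.79 * 248 / 0.85
R = 230.5 nm


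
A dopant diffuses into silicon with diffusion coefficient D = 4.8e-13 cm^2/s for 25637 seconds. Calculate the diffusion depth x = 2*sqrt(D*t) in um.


Step 1: Compute D*t = 4.8e-13 * 25637 = 1.230576e-08 cm^2
Step 2: sqrt(D*t) = 1.10931e-04 cm
Step 3: x = 2 * 1.10931e-04 cm = 2.21862e-04 cm
Step 4: Convert to um (1 cm = 1e4 um): x = 2.219 um


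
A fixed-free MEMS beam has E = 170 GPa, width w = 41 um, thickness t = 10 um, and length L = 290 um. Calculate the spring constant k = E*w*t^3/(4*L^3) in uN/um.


Step 1: Convert E to consistent units (1 GPa = 1000 uN/um^2).
E = 170 GPa = 170000 uN/um^2
Step 2: Compute t^3 = 10^3 = 1000
Step 3: Compute L^3 = 290^3 = 24389000
Step 4: k = 170000 * 41 * 1000 / (4 * 24389000)
k = 71.4461 uN/um


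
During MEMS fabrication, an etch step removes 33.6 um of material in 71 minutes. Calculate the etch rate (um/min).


Step 1: Etch rate = depth / time
Step 2: rate = 33.6 / 71
rate = 0.473 um/min


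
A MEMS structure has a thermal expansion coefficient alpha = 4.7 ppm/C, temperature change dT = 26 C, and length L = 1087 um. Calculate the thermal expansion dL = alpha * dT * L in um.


Step 1: Convert CTE: alpha = 4.7 ppm/C = 4.7e-6 /C
Step 2: dL = 4.7e-6 * 26 * 1087
dL = 0.1328 um


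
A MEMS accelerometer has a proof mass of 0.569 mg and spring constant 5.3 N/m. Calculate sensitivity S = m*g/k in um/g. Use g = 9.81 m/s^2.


Step 1: Convert mass: m = 0.569 mg = 5.69e-07 kg
Step 2: S = m * g / k = 5.69e-07 * 9.81 / 5.3
Step 3: S = 1.05e-06 m/g
Step 4: Convert to um/g: S = 1.053 um/g


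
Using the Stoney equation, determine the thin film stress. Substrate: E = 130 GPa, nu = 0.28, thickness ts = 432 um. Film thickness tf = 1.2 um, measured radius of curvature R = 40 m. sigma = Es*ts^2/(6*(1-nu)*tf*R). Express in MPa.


Step 1: Compute numerator: Es * ts^2 = 130 * 432^2 = 24261120 (GPa*um^2)
Step 2: Compute denominator (R in um): 6*(1-nu)*tf*R = 6*0.72*1.2*40e6 = 207360000.0 (um^2)
Step 3: sigma (GPa) = 24261120 / 207360000.0 = 1.17e-01 GPa
Step 4: Convert to MPa (x1000): sigma = 117.0 MPa


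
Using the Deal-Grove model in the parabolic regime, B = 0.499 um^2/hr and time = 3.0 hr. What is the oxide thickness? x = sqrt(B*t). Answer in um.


Step 1: Compute B*t = 0.499 * 3.0 = 1.497
Step 2: x = sqrt(1.497)
x = 1.224 um


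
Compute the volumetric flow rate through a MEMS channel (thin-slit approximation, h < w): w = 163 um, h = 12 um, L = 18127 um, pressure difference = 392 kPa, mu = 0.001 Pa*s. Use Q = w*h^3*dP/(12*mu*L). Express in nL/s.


Step 1: Convert all dimensions to SI (meters).
w = 163e-6 m, h = 12e-6 m, L = 18127e-6 m, dP = 392e3 Pa
Step 2: Q = w * h^3 * dP / (12 * mu * L)
Q = 163e-6 * (12e-6)^3 * 392e3 / (12 * 0.001 * 18127e-6) = 5.0758669e-10 m^3/s
Step 3: Convert Q from m^3/s to nL/s (1 m^3 = 1e12 nL, so multiply by 1e12).
Q = 507.587 nL/s


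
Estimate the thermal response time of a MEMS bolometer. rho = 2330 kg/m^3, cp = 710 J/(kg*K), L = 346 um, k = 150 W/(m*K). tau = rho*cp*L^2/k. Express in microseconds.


Step 1: Convert L to m: L = 346e-6 m
Step 2: L^2 = (346e-6)^2 = 1.19716e-07 m^2
Step 3: tau = 2330 * 710 * 1.19716e-07 / 150 = 1.32030786e-03 s
Step 4: Convert to microseconds (multiply by 1e6).
tau = 1320.308 us


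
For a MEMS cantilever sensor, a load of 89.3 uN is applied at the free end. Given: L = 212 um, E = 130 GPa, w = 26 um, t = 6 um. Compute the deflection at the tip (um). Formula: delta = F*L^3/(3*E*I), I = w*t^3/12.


Step 1: Calculate the second moment of area.
I = w * t^3 / 12 = 26 * 6^3 / 12 = 468.0 um^4
Step 2: Convert E to consistent units (1 GPa = 1000 uN/um^2).
E = 130 GPa = 130000 uN/um^2
Step 3: Calculate tip deflection.
delta = F * L^3 / (3 * E * I)
delta = 89.3 * 212^3 / (3 * 130000 * 468.0)
delta = 4.6617 um


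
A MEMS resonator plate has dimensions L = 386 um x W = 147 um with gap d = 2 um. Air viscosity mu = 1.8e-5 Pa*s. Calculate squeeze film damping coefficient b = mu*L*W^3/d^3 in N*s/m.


Step 1: Convert to SI.
L = 386e-6 m, W = 147e-6 m, d = 2e-6 m
Step 2: W^3 = (147e-6)^3 = 3.18e-12 m^3
Step 3: d^3 = (2e-6)^3 = 8.00e-18 m^3
Step 4: b = 1.8e-5 * 386e-6 * 3.18e-12 / 8.00e-18
b = 2.76e-03 N*s/m


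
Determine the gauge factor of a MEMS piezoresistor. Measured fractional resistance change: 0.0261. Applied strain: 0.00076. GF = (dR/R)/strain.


Step 1: Identify values.
dR/R = 0.0261, strain = 0.00076
Step 2: GF = (dR/R) / strain = 0.0261 / 0.00076
GF = 34.3


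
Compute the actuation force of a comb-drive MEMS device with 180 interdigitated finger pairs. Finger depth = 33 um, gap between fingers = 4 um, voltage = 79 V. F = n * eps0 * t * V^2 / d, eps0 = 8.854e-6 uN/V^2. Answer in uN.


Step 1: Parameters: n=180, eps0=8.854e-6 uN/V^2, t=33 um, V=79 V, d=4 um
Step 2: V^2 = 6241
Step 3: F = 180 * 8.854e-6 * 33 * 6241 / 4
F = 82.058 uN


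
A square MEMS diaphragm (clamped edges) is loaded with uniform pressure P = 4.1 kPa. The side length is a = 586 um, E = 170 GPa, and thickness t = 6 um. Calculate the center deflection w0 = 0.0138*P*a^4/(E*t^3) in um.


Step 1: Convert pressure to compatible units (E is in GPa, so P in GPa).
P = 4.1 kPa = 4.1e-6 GPa
Step 2: Compute numerator: 0.0138 * P * a^4.
a^4 = 586^4 = 117920812816
numerator = 0.0138 * 4.1e-6 * 117920812816 = 6.67196e+03
Step 3: Compute denominator: E * t^3 = 170 * 6^3 = 36720
Step 4: w0 = numerator / denominator = 6.67196e+03 / 36720 = 0.1817 um


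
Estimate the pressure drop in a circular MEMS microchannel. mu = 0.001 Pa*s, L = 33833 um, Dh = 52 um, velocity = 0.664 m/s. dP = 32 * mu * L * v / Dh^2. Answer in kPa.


Step 1: Convert to SI: L = 33833e-6 m, Dh = 52e-6 m
Step 2: dP = 32 * 0.001 * 33833e-6 * 0.664 / (52e-6)^2
Step 3: dP = 265859.31 Pa
Step 4: Convert to kPa: dP = 265.86 kPa


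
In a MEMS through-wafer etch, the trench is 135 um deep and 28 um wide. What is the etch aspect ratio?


Step 1: AR = depth / width
Step 2: AR = 135 / 28
AR = 4.8


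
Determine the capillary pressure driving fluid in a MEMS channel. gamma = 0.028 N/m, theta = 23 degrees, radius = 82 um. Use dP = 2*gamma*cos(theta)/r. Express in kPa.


Step 1: cos(23 deg) = 0.9205
Step 2: Convert r to m: r = 82e-6 m
Step 3: dP = 2 * 0.028 * 0.9205 / 82e-6 = 628.6 Pa
Step 4: Convert Pa to kPa (divide by 1000).
dP = 0.63 kPa


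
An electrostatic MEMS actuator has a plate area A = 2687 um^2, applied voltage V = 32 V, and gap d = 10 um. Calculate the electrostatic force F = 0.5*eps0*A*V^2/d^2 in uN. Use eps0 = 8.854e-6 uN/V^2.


Step 1: Identify parameters.
eps0 = 8.854e-6 uN/V^2, A = 2687 um^2, V = 32 V, d = 10 um
Step 2: Compute V^2 = 32^2 = 1024
Step 3: Compute d^2 = 10^2 = 100
Step 4: F = 0.5 * 8.854e-6 * 2687 * 1024 / 100
F = 0.122 uN


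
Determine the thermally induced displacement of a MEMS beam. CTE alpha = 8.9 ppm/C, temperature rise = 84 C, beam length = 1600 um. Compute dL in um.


Step 1: Convert CTE: alpha = 8.9 ppm/C = 8.9e-6 /C
Step 2: dL = 8.9e-6 * 84 * 1600
dL = 1.1962 um


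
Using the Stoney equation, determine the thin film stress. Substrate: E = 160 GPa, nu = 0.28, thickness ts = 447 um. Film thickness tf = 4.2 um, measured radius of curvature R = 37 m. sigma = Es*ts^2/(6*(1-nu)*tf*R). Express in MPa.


Step 1: Compute numerator: Es * ts^2 = 160 * 447^2 = 31969440 (GPa*um^2)
Step 2: Compute denominator (R in um): 6*(1-nu)*tf*R = 6*0.72*4.2*37e6 = 671328000.0 (um^2)
Step 3: sigma (GPa) = 31969440 / 671328000.0 = 4.7621e-02 GPa
Step 4: Convert to MPa (x1000): sigma = 47.6 MPa


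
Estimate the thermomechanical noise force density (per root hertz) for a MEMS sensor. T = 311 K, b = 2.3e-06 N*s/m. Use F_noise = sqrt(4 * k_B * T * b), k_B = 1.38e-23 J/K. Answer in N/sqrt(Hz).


Step 1: Compute 4 * k_B * T * b
= 4 * 1.38e-23 * 311 * 2.3e-06
= 3.9485e-26 N^2/Hz
Step 2: F_noise = sqrt(3.9485e-26)
F_noise = 1.99e-13 N/sqrt(Hz)


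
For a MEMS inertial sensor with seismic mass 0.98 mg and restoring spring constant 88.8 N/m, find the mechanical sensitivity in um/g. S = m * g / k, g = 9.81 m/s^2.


Step 1: Convert mass: m = 0.98 mg = 9.80e-07 kg
Step 2: S = m * g / k = 9.80e-07 * 9.81 / 88.8
Step 3: S = 1.08e-07 m/g
Step 4: Convert to um/g: S = 0.108 um/g


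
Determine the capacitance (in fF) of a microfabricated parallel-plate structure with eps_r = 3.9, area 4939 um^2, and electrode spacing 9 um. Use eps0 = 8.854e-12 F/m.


Step 1: Convert area to m^2: A = 4939e-12 m^2
Step 2: Convert gap to m: d = 9e-6 m
Step 3: C = eps0 * eps_r * A / d
C = 8.854e-12 * 3.9 * 4939e-12 / 9e-6
Step 4: Convert to fF (multiply by 1e15).
C = 18.95 fF


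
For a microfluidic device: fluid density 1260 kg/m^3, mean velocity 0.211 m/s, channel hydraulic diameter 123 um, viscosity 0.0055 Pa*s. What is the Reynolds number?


Step 1: Convert Dh to meters: Dh = 123e-6 m
Step 2: Re = rho * v * Dh / mu
Re = 1260 * 0.211 * 123e-6 / 0.0055
Re = 5.946


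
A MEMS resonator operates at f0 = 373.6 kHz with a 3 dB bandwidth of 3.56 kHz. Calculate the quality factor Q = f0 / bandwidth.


Step 1: Q = f0 / bandwidth
Step 2: Q = 373.6 / 3.56
Q = 104.9


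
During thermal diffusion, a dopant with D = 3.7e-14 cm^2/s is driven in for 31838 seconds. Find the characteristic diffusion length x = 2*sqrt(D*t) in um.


Step 1: Compute D*t = 3.7e-14 * 31838 = 1.178006e-09 cm^2
Step 2: sqrt(D*t) = 3.4322e-05 cm
Step 3: x = 2 * 3.4322e-05 cm = 6.8644e-05 cm
Step 4: Convert to um (1 cm = 1e4 um): x = 0.686 um


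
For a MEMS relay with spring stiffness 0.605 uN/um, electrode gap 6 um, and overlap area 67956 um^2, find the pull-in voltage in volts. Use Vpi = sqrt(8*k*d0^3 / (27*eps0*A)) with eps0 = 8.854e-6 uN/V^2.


Step 1: Compute numerator: 8 * k * d0^3 = 8 * 0.605 * 6^3 = 1045.44
Step 2: Compute denominator: 27 * eps0 * A = 27 * 8.854e-6 * 67956 = 16.245425
Step 3: Vpi = sqrt(1045.44 / 16.245425)
Vpi = 8.02 V


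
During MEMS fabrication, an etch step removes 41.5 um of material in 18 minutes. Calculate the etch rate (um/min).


Step 1: Etch rate = depth / time
Step 2: rate = 41.5 / 18
rate = 2.306 um/min


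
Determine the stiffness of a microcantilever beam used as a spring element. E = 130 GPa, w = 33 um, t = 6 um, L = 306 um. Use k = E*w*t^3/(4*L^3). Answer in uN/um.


Step 1: Convert E to consistent units (1 GPa = 1000 uN/um^2).
E = 130 GPa = 130000 uN/um^2
Step 2: Compute t^3 = 6^3 = 216
Step 3: Compute L^3 = 306^3 = 28652616
Step 4: k = 130000 * 33 * 216 / (4 * 28652616)
k = 8.0851 uN/um


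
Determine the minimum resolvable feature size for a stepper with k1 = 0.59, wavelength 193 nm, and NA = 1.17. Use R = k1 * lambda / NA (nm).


Step 1: Identify values: k1 = 0.59, lambda = 193 nm, NA = 1.17
Step 2: R = k1 * lambda / NA
R = 0.59 * 193 / 1.17
R = 97.3 nm


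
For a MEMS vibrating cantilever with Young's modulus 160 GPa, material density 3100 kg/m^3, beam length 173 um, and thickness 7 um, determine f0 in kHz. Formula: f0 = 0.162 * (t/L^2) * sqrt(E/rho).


Step 1: Convert units to SI.
t_SI = 7e-6 m, L_SI = 173e-6 m
Step 2: Calculate sqrt(E/rho).
sqrt(160e9 / 3100) = 7184.21 m/s
Step 3: Compute f0.
f0 = 0.162 * 7e-6 / (173e-6)^2 * 7184.21 = 272207.4 Hz = 272.21 kHz


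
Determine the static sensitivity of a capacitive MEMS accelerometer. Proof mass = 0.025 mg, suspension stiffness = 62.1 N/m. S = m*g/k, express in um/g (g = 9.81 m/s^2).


Step 1: Convert mass: m = 0.025 mg = 2.50e-08 kg
Step 2: S = m * g / k = 2.50e-08 * 9.81 / 62.1
Step 3: S = 3.95e-09 m/g
Step 4: Convert to um/g: S = 0.004 um/g


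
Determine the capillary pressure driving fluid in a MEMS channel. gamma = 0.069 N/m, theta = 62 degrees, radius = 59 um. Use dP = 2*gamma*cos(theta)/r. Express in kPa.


Step 1: cos(62 deg) = 0.4695
Step 2: Convert r to m: r = 59e-6 m
Step 3: dP = 2 * 0.069 * 0.4695 / 59e-6 = 1098.2 Pa
Step 4: Convert Pa to kPa (divide by 1000).
dP = 1.1 kPa


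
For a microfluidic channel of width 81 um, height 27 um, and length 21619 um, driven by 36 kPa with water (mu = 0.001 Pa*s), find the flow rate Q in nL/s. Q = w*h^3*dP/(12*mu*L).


Step 1: Convert all dimensions to SI (meters).
w = 81e-6 m, h = 27e-6 m, L = 21619e-6 m, dP = 36e3 Pa
Step 2: Q = w * h^3 * dP / (12 * mu * L)
Q = 81e-6 * (27e-6)^3 * 36e3 / (12 * 0.001 * 21619e-6) = 2.2123914e-10 m^3/s
Step 3: Convert Q from m^3/s to nL/s (1 m^3 = 1e12 nL, so multiply by 1e12).
Q = 221.239 nL/s


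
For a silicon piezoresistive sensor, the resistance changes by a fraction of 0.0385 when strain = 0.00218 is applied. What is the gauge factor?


Step 1: Identify values.
dR/R = 0.0385, strain = 0.00218
Step 2: GF = (dR/R) / strain = 0.0385 / 0.00218
GF = 17.7


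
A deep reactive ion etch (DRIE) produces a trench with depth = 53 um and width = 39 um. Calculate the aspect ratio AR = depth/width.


Step 1: AR = depth / width
Step 2: AR = 53 / 39
AR = 1.4


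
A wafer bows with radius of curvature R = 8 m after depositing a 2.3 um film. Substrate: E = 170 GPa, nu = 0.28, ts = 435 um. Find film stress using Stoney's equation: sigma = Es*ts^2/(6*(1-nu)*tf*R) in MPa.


Step 1: Compute numerator: Es * ts^2 = 170 * 435^2 = 32168250 (GPa*um^2)
Step 2: Compute denominator (R in um): 6*(1-nu)*tf*R = 6*0.72*2.3*8e6 = 79488000.0 (um^2)
Step 3: sigma (GPa) = 32168250 / 79488000.0 = 4.04693e-01 GPa
Step 4: Convert to MPa (x1000): sigma = 404.7 MPa


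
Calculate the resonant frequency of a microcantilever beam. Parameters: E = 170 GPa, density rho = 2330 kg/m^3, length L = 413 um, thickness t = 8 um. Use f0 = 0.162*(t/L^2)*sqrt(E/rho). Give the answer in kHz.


Step 1: Convert units to SI.
t_SI = 8e-6 m, L_SI = 413e-6 m
Step 2: Calculate sqrt(E/rho).
sqrt(170e9 / 2330) = 8541.74 m/s
Step 3: Compute f0.
f0 = 0.162 * 8e-6 / (413e-6)^2 * 8541.74 = 64901.0 Hz = 64.9 kHz


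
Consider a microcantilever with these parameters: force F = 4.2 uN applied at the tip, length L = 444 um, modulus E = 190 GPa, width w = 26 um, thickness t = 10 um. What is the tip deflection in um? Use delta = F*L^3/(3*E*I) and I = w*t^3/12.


Step 1: Calculate the second moment of area.
I = w * t^3 / 12 = 26 * 10^3 / 12 = 2166.6667 um^4
Step 2: Convert E to consistent units (1 GPa = 1000 uN/um^2).
E = 190 GPa = 190000 uN/um^2
Step 3: Calculate tip deflection.
delta = F * L^3 / (3 * E * I)
delta = 4.2 * 444^3 / (3 * 190000 * 2166.6667)
delta = 0.2977 um


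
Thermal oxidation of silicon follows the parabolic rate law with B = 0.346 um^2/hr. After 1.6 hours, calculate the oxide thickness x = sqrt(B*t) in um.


Step 1: Compute B*t = 0.346 * 1.6 = 0.5536
Step 2: x = sqrt(0.5536)
x = 0.744 um


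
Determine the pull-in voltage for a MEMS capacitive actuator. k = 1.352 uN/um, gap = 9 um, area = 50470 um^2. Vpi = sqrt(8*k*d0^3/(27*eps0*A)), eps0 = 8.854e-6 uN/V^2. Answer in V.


Step 1: Compute numerator: 8 * k * d0^3 = 8 * 1.352 * 9^3 = 7884.864
Step 2: Compute denominator: 27 * eps0 * A = 27 * 8.854e-6 * 50470 = 12.065257
Step 3: Vpi = sqrt(7884.864 / 12.065257)
Vpi = 25.56 V


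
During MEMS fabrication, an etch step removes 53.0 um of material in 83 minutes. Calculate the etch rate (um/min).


Step 1: Etch rate = depth / time
Step 2: rate = 53.0 / 83
rate = 0.639 um/min


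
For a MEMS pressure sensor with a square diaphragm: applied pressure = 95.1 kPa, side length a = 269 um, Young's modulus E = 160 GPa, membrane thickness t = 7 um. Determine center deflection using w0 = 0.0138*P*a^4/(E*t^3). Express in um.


Step 1: Convert pressure to compatible units (E is in GPa, so P in GPa).
P = 95.1 kPa = 95.1e-6 GPa
Step 2: Compute numerator: 0.0138 * P * a^4.
a^4 = 269^4 = 5236114321
numerator = 0.0138 * 95.1e-6 * 5236114321 = 6.87177e+03
Step 3: Compute denominator: E * t^3 = 160 * 7^3 = 54880
Step 4: w0 = numerator / denominator = 6.87177e+03 / 54880 = 0.1252 um


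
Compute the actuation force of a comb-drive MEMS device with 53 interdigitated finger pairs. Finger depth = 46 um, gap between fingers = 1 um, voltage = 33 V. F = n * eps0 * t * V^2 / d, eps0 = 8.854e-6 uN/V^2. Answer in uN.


Step 1: Parameters: n=53, eps0=8.854e-6 uN/V^2, t=46 um, V=33 V, d=1 um
Step 2: V^2 = 1089
Step 3: F = 53 * 8.854e-6 * 46 * 1089 / 1
F = 23.507 uN


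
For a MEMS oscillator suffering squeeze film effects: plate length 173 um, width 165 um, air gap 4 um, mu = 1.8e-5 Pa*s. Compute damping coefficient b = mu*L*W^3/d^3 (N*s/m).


Step 1: Convert to SI.
L = 173e-6 m, W = 165e-6 m, d = 4e-6 m
Step 2: W^3 = (165e-6)^3 = 4.49e-12 m^3
Step 3: d^3 = (4e-6)^3 = 6.40e-17 m^3
Step 4: b = 1.8e-5 * 173e-6 * 4.49e-12 / 6.40e-17
b = 2.19e-04 N*s/m


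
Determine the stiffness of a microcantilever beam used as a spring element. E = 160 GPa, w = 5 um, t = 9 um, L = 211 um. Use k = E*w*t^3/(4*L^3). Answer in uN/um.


Step 1: Convert E to consistent units (1 GPa = 1000 uN/um^2).
E = 160 GPa = 160000 uN/um^2
Step 2: Compute t^3 = 9^3 = 729
Step 3: Compute L^3 = 211^3 = 9393931
Step 4: k = 160000 * 5 * 729 / (4 * 9393931)
k = 15.5207 uN/um


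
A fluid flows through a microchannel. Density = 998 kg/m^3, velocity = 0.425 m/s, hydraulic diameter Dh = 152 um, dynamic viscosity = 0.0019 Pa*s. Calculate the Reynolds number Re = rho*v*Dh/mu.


Step 1: Convert Dh to meters: Dh = 152e-6 m
Step 2: Re = rho * v * Dh / mu
Re = 998 * 0.425 * 152e-6 / 0.0019
Re = 33.932


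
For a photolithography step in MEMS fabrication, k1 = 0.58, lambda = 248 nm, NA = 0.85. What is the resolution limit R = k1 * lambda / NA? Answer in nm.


Step 1: Identify values: k1 = 0.58, lambda = 248 nm, NA = 0.85
Step 2: R = k1 * lambda / NA
R = 0.58 * 248 / 0.85
R = 169.2 nm


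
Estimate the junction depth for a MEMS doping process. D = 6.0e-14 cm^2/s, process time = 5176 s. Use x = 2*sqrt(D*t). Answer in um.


Step 1: Compute D*t = 6.0e-14 * 5176 = 3.1056e-10 cm^2
Step 2: sqrt(D*t) = 1.7623e-05 cm
Step 3: x = 2 * 1.7623e-05 cm = 3.5246e-05 cm
Step 4: Convert to um (1 cm = 1e4 um): x = 0.352 um


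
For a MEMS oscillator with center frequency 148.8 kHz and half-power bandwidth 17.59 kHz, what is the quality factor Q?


Step 1: Q = f0 / bandwidth
Step 2: Q = 148.8 / 17.59
Q = 8.5


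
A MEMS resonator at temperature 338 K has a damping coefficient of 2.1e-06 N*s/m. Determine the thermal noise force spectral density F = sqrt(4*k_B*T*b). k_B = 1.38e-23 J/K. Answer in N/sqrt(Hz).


Step 1: Compute 4 * k_B * T * b
= 4 * 1.38e-23 * 338 * 2.1e-06
= 3.9181e-26 N^2/Hz
Step 2: F_noise = sqrt(3.9181e-26)
F_noise = 1.98e-13 N/sqrt(Hz)


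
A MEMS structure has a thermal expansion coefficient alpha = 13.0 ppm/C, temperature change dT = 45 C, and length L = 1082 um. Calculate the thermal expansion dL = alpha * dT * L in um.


Step 1: Convert CTE: alpha = 13.0 ppm/C = 13.0e-6 /C
Step 2: dL = 13.0e-6 * 45 * 1082
dL = 0.633 um


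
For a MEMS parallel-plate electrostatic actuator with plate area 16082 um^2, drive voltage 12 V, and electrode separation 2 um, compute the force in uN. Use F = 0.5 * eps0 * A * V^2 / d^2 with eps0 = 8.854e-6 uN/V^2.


Step 1: Identify parameters.
eps0 = 8.854e-6 uN/V^2, A = 16082 um^2, V = 12 V, d = 2 um
Step 2: Compute V^2 = 12^2 = 144
Step 3: Compute d^2 = 2^2 = 4
Step 4: F = 0.5 * 8.854e-6 * 16082 * 144 / 4
F = 2.563 uN


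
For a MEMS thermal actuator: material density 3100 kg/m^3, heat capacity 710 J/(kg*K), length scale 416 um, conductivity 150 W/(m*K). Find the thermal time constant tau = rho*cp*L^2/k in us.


Step 1: Convert L to m: L = 416e-6 m
Step 2: L^2 = (416e-6)^2 = 1.73056e-07 m^2
Step 3: tau = 3100 * 710 * 1.73056e-07 / 150 = 2.53930837e-03 s
Step 4: Convert to microseconds (multiply by 1e6).
tau = 2539.308 us


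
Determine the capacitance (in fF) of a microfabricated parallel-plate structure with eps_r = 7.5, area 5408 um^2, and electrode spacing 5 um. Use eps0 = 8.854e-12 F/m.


Step 1: Convert area to m^2: A = 5408e-12 m^2
Step 2: Convert gap to m: d = 5e-6 m
Step 3: C = eps0 * eps_r * A / d
C = 8.854e-12 * 7.5 * 5408e-12 / 5e-6
Step 4: Convert to fF (multiply by 1e15).
C = 71.82 fF


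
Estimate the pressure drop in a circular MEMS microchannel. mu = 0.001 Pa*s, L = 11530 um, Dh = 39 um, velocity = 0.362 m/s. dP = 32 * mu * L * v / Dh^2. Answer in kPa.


Step 1: Convert to SI: L = 11530e-6 m, Dh = 39e-6 m
Step 2: dP = 32 * 0.001 * 11530e-6 * 0.362 / (39e-6)^2
Step 3: dP = 87812.97 Pa
Step 4: Convert to kPa: dP = 87.81 kPa


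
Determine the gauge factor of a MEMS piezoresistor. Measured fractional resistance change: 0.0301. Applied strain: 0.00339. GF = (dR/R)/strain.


Step 1: Identify values.
dR/R = 0.0301, strain = 0.00339
Step 2: GF = (dR/R) / strain = 0.0301 / 0.00339
GF = 8.9


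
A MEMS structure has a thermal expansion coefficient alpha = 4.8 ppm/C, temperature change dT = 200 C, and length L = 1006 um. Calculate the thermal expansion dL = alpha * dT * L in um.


Step 1: Convert CTE: alpha = 4.8 ppm/C = 4.8e-6 /C
Step 2: dL = 4.8e-6 * 200 * 1006
dL = 0.9658 um


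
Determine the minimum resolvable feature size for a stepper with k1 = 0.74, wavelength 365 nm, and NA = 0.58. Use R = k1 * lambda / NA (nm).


Step 1: Identify values: k1 = 0.74, lambda = 365 nm, NA = 0.58
Step 2: R = k1 * lambda / NA
R = 0.74 * 365 / 0.58
R = 465.7 nm


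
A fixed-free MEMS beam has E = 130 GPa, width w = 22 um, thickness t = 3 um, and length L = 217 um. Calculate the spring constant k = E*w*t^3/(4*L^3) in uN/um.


Step 1: Convert E to consistent units (1 GPa = 1000 uN/um^2).
E = 130 GPa = 130000 uN/um^2
Step 2: Compute t^3 = 3^3 = 27
Step 3: Compute L^3 = 217^3 = 10218313
Step 4: k = 130000 * 22 * 27 / (4 * 10218313)
k = 1.8893 uN/um


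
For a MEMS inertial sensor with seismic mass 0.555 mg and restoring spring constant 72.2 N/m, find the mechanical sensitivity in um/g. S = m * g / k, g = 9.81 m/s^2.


Step 1: Convert mass: m = 0.555 mg = 5.55e-07 kg
Step 2: S = m * g / k = 5.55e-07 * 9.81 / 72.2
Step 3: S = 7.54e-08 m/g
Step 4: Convert to um/g: S = 0.075 um/g


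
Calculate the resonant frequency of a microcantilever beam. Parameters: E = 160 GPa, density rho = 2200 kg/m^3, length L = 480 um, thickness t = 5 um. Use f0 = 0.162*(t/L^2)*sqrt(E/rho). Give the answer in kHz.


Step 1: Convert units to SI.
t_SI = 5e-6 m, L_SI = 480e-6 m
Step 2: Calculate sqrt(E/rho).
sqrt(160e9 / 2200) = 8528.03 m/s
Step 3: Compute f0.
f0 = 0.162 * 5e-6 / (480e-6)^2 * 8528.03 = 29981.4 Hz = 29.98 kHz


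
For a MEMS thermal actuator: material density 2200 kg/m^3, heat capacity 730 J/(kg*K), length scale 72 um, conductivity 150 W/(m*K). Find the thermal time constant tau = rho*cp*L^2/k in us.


Step 1: Convert L to m: L = 72e-6 m
Step 2: L^2 = (72e-6)^2 = 5.184e-09 m^2
Step 3: tau = 2200 * 730 * 5.184e-09 / 150 = 5.550336e-05 s
Step 4: Convert to microseconds (multiply by 1e6).
tau = 55.503 us


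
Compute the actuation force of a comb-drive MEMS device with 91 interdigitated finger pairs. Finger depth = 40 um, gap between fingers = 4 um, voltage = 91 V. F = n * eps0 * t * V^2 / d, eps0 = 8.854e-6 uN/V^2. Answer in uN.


Step 1: Parameters: n=91, eps0=8.854e-6 uN/V^2, t=40 um, V=91 V, d=4 um
Step 2: V^2 = 8281
Step 3: F = 91 * 8.854e-6 * 40 * 8281 / 4
F = 66.721 uN


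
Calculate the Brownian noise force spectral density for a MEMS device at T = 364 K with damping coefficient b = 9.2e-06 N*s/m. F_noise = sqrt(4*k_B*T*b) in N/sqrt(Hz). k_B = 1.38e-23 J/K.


Step 1: Compute 4 * k_B * T * b
= 4 * 1.38e-23 * 364 * 9.2e-06
= 1.8485e-25 N^2/Hz
Step 2: F_noise = sqrt(1.8485e-25)
F_noise = 4.30e-13 N/sqrt(Hz)


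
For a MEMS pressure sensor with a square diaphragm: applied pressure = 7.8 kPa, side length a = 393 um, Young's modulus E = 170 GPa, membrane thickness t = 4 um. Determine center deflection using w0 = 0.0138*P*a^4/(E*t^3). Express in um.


Step 1: Convert pressure to compatible units (E is in GPa, so P in GPa).
P = 7.8 kPa = 7.8e-6 GPa
Step 2: Compute numerator: 0.0138 * P * a^4.
a^4 = 393^4 = 23854493601
numerator = 0.0138 * 7.8e-6 * 23854493601 = 2.5677e+03
Step 3: Compute denominator: E * t^3 = 170 * 4^3 = 10880
Step 4: w0 = numerator / denominator = 2.5677e+03 / 10880 = 0.236 um


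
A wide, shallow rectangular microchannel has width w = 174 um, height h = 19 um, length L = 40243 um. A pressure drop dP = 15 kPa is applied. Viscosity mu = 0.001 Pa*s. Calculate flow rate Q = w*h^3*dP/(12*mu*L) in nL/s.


Step 1: Convert all dimensions to SI (meters).
w = 174e-6 m, h = 19e-6 m, L = 40243e-6 m, dP = 15e3 Pa
Step 2: Q = w * h^3 * dP / (12 * mu * L)
Q = 174e-6 * (19e-6)^3 * 15e3 / (12 * 0.001 * 40243e-6) = 3.707061e-11 m^3/s
Step 3: Convert Q from m^3/s to nL/s (1 m^3 = 1e12 nL, so multiply by 1e12).
Q = 37.071 nL/s


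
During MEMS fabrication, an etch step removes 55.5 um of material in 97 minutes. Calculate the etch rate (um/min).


Step 1: Etch rate = depth / time
Step 2: rate = 55.5 / 97
rate = 0.572 um/min


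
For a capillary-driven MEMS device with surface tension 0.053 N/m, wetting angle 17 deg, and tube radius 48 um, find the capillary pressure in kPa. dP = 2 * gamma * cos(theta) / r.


Step 1: cos(17 deg) = 0.9563
Step 2: Convert r to m: r = 48e-6 m
Step 3: dP = 2 * 0.053 * 0.9563 / 48e-6 = 2111.8 Pa
Step 4: Convert Pa to kPa (divide by 1000).
dP = 2.11 kPa


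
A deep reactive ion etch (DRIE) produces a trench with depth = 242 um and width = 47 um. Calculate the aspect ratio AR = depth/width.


Step 1: AR = depth / width
Step 2: AR = 242 / 47
AR = 5.1


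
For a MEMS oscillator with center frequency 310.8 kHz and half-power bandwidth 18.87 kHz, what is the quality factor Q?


Step 1: Q = f0 / bandwidth
Step 2: Q = 310.8 / 18.87
Q = 16.5


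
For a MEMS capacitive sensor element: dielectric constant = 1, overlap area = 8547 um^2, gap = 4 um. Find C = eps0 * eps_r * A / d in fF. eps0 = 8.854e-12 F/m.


Step 1: Convert area to m^2: A = 8547e-12 m^2
Step 2: Convert gap to m: d = 4e-6 m
Step 3: C = eps0 * eps_r * A / d
C = 8.854e-12 * 1 * 8547e-12 / 4e-6
Step 4: Convert to fF (multiply by 1e15).
C = 18.92 fF


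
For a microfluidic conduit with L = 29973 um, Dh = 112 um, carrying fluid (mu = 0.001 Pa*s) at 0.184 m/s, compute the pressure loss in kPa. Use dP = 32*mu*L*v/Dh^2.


Step 1: Convert to SI: L = 29973e-6 m, Dh = 112e-6 m
Step 2: dP = 32 * 0.001 * 29973e-6 * 0.184 / (112e-6)^2
Step 3: dP = 14068.96 Pa
Step 4: Convert to kPa: dP = 14.07 kPa
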